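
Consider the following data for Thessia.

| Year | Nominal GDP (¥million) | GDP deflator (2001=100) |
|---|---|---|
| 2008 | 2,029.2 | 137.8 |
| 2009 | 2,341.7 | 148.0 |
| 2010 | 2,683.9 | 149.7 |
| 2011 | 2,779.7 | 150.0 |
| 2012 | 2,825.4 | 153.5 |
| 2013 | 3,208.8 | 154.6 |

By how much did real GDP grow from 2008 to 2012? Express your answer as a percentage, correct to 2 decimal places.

25.00%

Real GDP 2008 = 2029.2/1.378 = 1472.57.
Real GDP 2012 = 2825.4/1.535 = 1840.65.
Change = 1840.65/1472.57 − 1 = 0.2500.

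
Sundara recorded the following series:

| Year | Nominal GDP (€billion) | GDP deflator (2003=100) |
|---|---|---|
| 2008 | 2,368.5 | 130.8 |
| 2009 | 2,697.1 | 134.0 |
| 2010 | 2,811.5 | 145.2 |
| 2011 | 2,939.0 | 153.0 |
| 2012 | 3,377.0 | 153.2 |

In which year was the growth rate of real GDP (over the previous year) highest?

2009: real = 2697.1/1.340 = 2012.76; growth vs 2008 (1810.78) = 11.15%.
2010: real = 2811.5/1.452 = 1936.29; growth vs 2009 (2012.76) = -3.80%.
2011: real = 2939.0/1.530 = 1920.92; growth vs 2010 (1936.29) = -0.79%.
2012: real = 3377.0/1.532 = 2204.31; growth vs 2011 (1920.92) = 14.75%.

2012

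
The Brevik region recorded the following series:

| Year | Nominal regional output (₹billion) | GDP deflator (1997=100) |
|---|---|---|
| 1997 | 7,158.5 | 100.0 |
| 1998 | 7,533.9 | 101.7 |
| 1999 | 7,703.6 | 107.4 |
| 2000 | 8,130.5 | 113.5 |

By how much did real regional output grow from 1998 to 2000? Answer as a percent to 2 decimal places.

Real regional output 1998 = 7533.9/1.017 = 7407.96.
Real regional output 2000 = 8130.5/1.135 = 7163.44.
Change = 7163.44/7407.96 − 1 = -0.0330.

-3.30%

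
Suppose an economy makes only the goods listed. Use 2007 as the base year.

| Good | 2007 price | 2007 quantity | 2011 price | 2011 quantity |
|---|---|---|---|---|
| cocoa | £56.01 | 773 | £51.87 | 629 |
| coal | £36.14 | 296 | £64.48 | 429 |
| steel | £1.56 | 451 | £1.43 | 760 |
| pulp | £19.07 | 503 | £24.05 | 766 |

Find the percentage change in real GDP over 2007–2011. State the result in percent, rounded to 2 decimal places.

3.48%

Real GDP 2007 = Nominal GDP 2007 = 56.01·773 + 36.14·296 + 1.56·451 + 19.07·503 = 64288.94.
Real GDP 2011 (at 2007 prices) = 56.01·629 + 36.14·429 + 1.56·760 + 19.07·766 = 66527.57.
Real growth = 66527.57/64288.94 − 1 = 0.0348.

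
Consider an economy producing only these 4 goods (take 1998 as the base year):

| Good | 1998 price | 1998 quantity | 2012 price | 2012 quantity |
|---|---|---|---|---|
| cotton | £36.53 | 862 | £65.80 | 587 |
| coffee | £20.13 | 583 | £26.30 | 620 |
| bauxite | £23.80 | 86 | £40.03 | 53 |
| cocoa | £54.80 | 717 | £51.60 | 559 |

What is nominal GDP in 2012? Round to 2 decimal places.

Nominal GDP 2012 = Σ (p_2012 × q_2012) = 65.80·587 + 26.30·620 + 40.03·53 + 51.60·559 = 85896.59.

£85896.59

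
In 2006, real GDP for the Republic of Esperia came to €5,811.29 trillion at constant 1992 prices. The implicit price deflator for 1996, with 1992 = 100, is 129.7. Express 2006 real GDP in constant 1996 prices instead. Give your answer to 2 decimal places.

€7,537.24 trillion

Real GDP in 1996 prices = Real GDP in 1992 prices × (P_1996/P_1992) = 5811.29 × 1.297 = 7537.24.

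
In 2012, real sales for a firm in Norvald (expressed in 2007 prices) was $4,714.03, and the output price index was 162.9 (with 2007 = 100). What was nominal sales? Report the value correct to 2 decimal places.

$7,679.15

Nominal sales = Real × (output price index/100) = 4714.03 × 1.629 = 7679.15.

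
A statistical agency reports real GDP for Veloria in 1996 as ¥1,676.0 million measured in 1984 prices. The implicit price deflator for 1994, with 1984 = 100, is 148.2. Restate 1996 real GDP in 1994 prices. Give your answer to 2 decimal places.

Real GDP in 1994 prices = Real GDP in 1984 prices × (P_1994/P_1984) = 1676.0 × 1.482 = 2483.83.

¥2,483.83 million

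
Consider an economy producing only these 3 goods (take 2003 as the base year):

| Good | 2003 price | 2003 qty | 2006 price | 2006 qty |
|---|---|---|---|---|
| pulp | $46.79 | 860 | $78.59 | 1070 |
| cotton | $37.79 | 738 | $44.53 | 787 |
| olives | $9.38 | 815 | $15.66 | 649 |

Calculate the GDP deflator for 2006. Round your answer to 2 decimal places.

Nominal GDP 2006 = 78.59·1070 + 44.53·787 + 15.66·649 = 129299.75.
Real GDP 2006 (at 2003 prices) = 46.79·1070 + 37.79·787 + 9.38·649 = 85893.65.
Deflator = Nominal/Real × 100 = 129299.75/85893.65 × 100 = 150.535.

150.53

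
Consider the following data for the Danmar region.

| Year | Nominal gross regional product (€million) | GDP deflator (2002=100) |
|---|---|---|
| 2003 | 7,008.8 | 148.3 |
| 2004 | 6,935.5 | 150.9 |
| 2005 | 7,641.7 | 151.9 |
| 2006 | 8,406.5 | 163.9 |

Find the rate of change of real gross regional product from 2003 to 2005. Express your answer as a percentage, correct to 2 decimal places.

Real gross regional product 2003 = 7008.8/1.483 = 4726.10.
Real gross regional product 2005 = 7641.7/1.519 = 5030.74.
Change = 5030.74/4726.10 − 1 = 0.0645.

6.45%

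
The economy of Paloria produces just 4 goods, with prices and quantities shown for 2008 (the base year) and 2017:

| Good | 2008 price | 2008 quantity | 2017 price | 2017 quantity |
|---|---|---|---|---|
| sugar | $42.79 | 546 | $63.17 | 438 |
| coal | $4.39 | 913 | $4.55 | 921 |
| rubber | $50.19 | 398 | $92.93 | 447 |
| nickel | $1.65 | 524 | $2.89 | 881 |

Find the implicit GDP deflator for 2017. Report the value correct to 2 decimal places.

162.71

Nominal GDP 2017 = 63.17·438 + 4.55·921 + 92.93·447 + 2.89·881 = 75944.81.
Real GDP 2017 (at 2008 prices) = 42.79·438 + 4.39·921 + 50.19·447 + 1.65·881 = 46673.79.
Deflator = Nominal/Real × 100 = 75944.81/46673.79 × 100 = 162.714.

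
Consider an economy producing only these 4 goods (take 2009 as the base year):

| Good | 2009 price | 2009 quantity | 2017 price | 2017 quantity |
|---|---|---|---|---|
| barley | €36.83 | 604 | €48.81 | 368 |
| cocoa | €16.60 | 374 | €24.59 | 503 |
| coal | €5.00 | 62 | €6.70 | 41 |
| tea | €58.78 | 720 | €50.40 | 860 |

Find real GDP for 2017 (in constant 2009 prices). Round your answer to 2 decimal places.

€72659.04

Real GDP 2017 = Σ (p_2009 × q_2017) = 36.83·368 + 16.60·503 + 5.00·41 + 58.78·860 = 72659.04.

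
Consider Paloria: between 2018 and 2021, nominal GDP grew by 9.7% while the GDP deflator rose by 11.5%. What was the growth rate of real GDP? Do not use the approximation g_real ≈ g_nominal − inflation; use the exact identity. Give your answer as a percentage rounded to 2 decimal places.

-1.61%

(1 + g_nom) = (1 + g_real)(1 + π), so g_real = 1.0970 / 1.1150 − 1 = -0.01614.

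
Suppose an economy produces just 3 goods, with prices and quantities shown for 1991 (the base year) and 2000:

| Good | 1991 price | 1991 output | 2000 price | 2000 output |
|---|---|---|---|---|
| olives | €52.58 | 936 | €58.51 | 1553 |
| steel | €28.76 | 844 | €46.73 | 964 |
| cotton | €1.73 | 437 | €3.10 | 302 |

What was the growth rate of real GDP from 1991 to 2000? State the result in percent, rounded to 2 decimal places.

Real GDP 1991 = Nominal GDP 1991 = 52.58·936 + 28.76·844 + 1.73·437 = 74244.33.
Real GDP 2000 (at 1991 prices) = 52.58·1553 + 28.76·964 + 1.73·302 = 109903.84.
Real growth = 109903.84/74244.33 − 1 = 0.4803.

48.03%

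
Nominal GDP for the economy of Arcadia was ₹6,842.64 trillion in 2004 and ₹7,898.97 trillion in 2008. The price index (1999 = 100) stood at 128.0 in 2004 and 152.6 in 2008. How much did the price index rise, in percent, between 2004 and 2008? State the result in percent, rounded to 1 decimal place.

19.2%

Price-level change = 152.6 / 128.0 − 1 = 0.1922.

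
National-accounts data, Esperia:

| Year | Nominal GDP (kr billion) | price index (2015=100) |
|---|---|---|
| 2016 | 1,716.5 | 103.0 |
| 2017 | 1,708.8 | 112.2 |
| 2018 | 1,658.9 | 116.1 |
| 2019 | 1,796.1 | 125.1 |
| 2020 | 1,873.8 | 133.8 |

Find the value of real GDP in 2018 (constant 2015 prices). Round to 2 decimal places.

Real GDP 2018 = 1658.9 / 1.161 = 1428.85.

kr 1,428.85 billion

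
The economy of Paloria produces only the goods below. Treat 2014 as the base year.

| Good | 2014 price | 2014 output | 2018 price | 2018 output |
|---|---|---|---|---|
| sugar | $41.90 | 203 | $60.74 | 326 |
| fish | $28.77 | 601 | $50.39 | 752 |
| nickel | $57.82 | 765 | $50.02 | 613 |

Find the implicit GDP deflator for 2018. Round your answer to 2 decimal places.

Nominal GDP 2018 = 60.74·326 + 50.39·752 + 50.02·613 = 88356.78.
Real GDP 2018 (at 2014 prices) = 41.90·326 + 28.77·752 + 57.82·613 = 70738.10.
Deflator = Nominal/Real × 100 = 88356.78/70738.10 × 100 = 124.907.

124.91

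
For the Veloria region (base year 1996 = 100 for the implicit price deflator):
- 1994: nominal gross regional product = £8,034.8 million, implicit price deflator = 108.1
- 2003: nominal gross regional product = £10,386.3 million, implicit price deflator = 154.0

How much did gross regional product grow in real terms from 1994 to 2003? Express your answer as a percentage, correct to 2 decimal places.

-9.26%

Real gross regional product 1994 = 8034.8 / 1.081 = 7432.75.
Real gross regional product 2003 = 10386.3 / 1.540 = 6744.35.
Real growth = 6744.35 / 7432.75 − 1 = -0.0926.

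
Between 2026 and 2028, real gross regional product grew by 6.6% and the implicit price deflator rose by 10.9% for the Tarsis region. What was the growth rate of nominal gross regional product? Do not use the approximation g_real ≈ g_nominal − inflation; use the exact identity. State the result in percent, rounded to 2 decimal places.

18.22%

(1 + g_nom) = (1 + g_real)(1 + π) = 1.0660 × 1.1090 = 1.18219.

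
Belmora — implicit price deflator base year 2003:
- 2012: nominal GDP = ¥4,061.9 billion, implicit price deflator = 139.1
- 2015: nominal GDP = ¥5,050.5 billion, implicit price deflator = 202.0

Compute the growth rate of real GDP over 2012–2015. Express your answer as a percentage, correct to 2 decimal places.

-14.38%

Real GDP 2012 = 4061.9 / 1.391 = 2920.13.
Real GDP 2015 = 5050.5 / 2.020 = 2500.25.
Real growth = 2500.25 / 2920.13 − 1 = -0.1438.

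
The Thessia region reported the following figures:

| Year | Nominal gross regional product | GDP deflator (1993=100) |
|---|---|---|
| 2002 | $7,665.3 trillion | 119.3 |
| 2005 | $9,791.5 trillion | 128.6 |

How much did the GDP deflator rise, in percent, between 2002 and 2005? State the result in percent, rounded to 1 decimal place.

Price-level change = 128.6 / 119.3 − 1 = 0.0780.

7.8%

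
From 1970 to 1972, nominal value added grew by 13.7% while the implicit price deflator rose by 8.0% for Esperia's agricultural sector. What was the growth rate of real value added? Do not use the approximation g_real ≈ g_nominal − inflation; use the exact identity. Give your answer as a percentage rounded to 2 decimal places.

5.28%

(1 + g_nom) = (1 + g_real)(1 + π), so g_real = 1.1370 / 1.0800 − 1 = 0.05278.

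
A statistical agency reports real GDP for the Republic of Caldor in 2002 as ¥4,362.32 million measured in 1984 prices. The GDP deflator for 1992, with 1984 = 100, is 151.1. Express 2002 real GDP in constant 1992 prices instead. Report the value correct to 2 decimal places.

¥6,591.47 million

Real GDP in 1992 prices = Real GDP in 1984 prices × (P_1992/P_1984) = 4362.32 × 1.511 = 6591.47.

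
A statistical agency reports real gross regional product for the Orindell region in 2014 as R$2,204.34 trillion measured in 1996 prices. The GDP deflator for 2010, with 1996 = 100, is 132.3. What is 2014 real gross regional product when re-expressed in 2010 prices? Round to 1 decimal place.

Real gross regional product in 2010 prices = Real gross regional product in 1996 prices × (P_2010/P_1996) = 2204.34 × 1.323 = 2916.34.

R$2,916.3 trillion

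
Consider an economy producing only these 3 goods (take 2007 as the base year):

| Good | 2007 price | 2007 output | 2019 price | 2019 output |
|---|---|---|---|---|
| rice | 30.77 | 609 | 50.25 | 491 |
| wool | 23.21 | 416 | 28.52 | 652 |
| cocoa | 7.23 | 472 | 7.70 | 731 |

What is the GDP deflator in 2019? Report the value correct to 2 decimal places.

Nominal GDP 2019 = 50.25·491 + 28.52·652 + 7.70·731 = 48896.49.
Real GDP 2019 (at 2007 prices) = 30.77·491 + 23.21·652 + 7.23·731 = 35526.12.
Deflator = Nominal/Real × 100 = 48896.49/35526.12 × 100 = 137.635.

137.64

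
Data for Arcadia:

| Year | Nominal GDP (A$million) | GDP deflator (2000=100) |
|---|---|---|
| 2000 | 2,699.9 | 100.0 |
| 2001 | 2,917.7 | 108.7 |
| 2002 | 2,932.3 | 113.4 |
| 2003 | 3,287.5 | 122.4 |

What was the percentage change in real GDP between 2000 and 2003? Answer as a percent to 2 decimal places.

Real GDP 2000 = 2699.9/1.000 = 2699.90.
Real GDP 2003 = 3287.5/1.224 = 2685.87.
Change = 2685.87/2699.90 − 1 = -0.0052.

-0.52%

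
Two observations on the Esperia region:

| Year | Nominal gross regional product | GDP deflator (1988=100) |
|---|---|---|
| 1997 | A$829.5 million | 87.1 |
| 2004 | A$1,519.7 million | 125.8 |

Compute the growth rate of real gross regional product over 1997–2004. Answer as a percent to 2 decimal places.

26.85%

Deflate each year: 1997 → 829.5/0.871 = 952.35; 2004 → 1519.7/1.258 = 1208.03.
So real gross regional product changed by 1208.03/952.35 − 1 = 0.2685, i.e. 26.85%.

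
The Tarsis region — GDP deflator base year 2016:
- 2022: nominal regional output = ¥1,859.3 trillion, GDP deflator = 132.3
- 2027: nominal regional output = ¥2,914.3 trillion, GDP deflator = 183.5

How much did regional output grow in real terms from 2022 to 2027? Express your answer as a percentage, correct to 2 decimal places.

13.01%

Deflate each year: 2022 → 1859.3/1.323 = 1405.37; 2027 → 2914.3/1.835 = 1588.17.
So real regional output changed by 1588.17/1405.37 − 1 = 0.1301, i.e. 13.01%.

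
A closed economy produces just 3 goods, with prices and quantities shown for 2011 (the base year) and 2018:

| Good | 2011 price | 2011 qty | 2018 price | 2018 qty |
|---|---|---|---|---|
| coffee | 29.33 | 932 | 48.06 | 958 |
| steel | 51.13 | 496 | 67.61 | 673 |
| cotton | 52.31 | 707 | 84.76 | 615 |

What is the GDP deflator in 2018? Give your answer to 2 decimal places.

Nominal GDP 2018 = 48.06·958 + 67.61·673 + 84.76·615 = 143670.41.
Real GDP 2018 (at 2011 prices) = 29.33·958 + 51.13·673 + 52.31·615 = 94679.28.
Deflator = Nominal/Real × 100 = 143670.41/94679.28 × 100 = 151.744.

151.74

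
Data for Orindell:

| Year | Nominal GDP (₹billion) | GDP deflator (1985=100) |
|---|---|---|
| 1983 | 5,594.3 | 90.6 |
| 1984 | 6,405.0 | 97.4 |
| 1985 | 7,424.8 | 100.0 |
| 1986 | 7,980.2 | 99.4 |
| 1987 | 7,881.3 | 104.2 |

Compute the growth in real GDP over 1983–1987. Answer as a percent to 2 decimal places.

Real GDP 1983 = 5594.3/0.906 = 6174.72.
Real GDP 1987 = 7881.3/1.042 = 7563.63.
Change = 7563.63/6174.72 − 1 = 0.2249.

22.49%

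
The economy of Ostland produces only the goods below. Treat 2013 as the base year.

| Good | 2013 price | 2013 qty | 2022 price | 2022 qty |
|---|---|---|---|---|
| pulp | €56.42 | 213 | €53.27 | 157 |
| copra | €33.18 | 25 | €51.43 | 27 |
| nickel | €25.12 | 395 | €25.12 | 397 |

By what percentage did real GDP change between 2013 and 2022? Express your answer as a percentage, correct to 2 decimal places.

Real GDP 2013 = Nominal GDP 2013 = 56.42·213 + 33.18·25 + 25.12·395 = 22769.36.
Real GDP 2022 (at 2013 prices) = 56.42·157 + 33.18·27 + 25.12·397 = 19726.44.
Real growth = 19726.44/22769.36 − 1 = -0.1336.

-13.36%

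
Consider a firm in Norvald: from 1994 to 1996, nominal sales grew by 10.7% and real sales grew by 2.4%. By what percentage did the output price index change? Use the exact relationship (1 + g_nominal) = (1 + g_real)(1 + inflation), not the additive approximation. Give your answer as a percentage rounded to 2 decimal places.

8.11%

(1 + g_nom) = (1 + g_real)(1 + π), so π = 1.1070 / 1.0240 − 1 = 0.08105.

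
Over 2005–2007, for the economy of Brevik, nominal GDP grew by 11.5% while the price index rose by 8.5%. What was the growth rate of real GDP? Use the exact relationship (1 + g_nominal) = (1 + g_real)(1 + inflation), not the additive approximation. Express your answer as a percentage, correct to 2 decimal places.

2.76%

(1 + g_nom) = (1 + g_real)(1 + π), so g_real = 1.1150 / 1.0850 − 1 = 0.02765.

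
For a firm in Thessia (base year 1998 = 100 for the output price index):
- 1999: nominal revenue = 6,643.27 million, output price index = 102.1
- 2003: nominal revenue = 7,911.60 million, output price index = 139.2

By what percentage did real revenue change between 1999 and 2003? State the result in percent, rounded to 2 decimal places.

Real revenue 1999 = 6643.27 / 1.021 = 6506.63.
Real revenue 2003 = 7911.60 / 1.392 = 5683.62.
Real growth = 5683.62 / 6506.63 − 1 = -0.1265.

-12.65%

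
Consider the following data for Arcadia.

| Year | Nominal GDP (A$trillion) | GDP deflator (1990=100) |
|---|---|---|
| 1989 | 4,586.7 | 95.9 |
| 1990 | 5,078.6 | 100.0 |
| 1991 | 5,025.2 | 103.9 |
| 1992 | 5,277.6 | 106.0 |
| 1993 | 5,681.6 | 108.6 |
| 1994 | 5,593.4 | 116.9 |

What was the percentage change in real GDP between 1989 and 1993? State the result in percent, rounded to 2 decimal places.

9.39%

Real GDP 1989 = 4586.7/0.959 = 4782.79.
Real GDP 1993 = 5681.6/1.086 = 5231.68.
Change = 5231.68/4782.79 − 1 = 0.0939.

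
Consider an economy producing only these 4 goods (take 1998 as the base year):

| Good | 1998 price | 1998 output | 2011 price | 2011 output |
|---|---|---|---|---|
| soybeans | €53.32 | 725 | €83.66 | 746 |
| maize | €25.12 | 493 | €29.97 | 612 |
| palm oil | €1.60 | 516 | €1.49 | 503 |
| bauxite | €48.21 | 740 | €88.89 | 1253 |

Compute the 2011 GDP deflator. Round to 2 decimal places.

Nominal GDP 2011 = 83.66·746 + 29.97·612 + 1.49·503 + 88.89·1253 = 192880.64.
Real GDP 2011 (at 1998 prices) = 53.32·746 + 25.12·612 + 1.60·503 + 48.21·1253 = 116362.09.
Deflator = Nominal/Real × 100 = 192880.64/116362.09 × 100 = 165.759.

165.76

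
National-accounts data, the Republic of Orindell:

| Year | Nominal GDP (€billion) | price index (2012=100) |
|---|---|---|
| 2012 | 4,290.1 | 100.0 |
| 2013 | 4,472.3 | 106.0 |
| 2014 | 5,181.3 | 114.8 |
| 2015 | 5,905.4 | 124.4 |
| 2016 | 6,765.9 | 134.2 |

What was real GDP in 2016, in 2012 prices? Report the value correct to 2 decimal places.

Real GDP 2016 = 6765.9 / 1.342 = 5041.65.

€5,041.65 billion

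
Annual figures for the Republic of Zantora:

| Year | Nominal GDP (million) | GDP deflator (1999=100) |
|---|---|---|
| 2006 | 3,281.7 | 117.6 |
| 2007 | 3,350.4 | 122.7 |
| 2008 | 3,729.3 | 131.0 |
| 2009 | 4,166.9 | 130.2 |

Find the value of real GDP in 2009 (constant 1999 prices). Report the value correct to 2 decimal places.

3,200.38 million

Real GDP 2009 = 4166.9 / 1.302 = 3200.38.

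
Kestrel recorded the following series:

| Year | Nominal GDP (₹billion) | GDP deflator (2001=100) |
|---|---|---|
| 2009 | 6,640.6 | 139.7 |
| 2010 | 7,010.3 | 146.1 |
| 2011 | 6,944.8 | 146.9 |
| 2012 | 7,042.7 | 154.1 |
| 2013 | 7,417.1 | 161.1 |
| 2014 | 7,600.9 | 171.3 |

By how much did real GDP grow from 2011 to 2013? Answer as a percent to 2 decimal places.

-2.61%

Real GDP 2011 = 6944.8/1.469 = 4727.57.
Real GDP 2013 = 7417.1/1.611 = 4604.03.
Change = 4604.03/4727.57 − 1 = -0.0261.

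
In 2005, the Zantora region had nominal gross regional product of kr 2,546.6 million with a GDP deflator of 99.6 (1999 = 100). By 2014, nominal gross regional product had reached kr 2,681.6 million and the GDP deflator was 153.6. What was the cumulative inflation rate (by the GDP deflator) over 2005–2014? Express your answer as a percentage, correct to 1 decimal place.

Price-level change = 153.6 / 99.6 − 1 = 0.5422.

54.2%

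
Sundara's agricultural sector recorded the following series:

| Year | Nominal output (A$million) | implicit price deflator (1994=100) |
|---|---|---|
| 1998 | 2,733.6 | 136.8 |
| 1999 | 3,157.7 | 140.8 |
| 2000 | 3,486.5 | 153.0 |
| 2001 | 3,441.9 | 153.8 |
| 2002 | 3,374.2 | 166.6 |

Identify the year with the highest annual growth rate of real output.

1999: real = 3157.7/1.408 = 2242.68; growth vs 1998 (1998.25) = 12.23%.
2000: real = 3486.5/1.530 = 2278.76; growth vs 1999 (2242.68) = 1.61%.
2001: real = 3441.9/1.538 = 2237.91; growth vs 2000 (2278.76) = -1.79%.
2002: real = 3374.2/1.666 = 2025.33; growth vs 2001 (2237.91) = -9.50%.

1999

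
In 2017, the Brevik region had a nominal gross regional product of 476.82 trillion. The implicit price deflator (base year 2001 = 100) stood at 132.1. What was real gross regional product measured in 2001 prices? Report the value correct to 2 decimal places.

360.95 trillion

Real gross regional product = Nominal / (implicit price deflator/100) = 476.82 / 1.321 = 360.95.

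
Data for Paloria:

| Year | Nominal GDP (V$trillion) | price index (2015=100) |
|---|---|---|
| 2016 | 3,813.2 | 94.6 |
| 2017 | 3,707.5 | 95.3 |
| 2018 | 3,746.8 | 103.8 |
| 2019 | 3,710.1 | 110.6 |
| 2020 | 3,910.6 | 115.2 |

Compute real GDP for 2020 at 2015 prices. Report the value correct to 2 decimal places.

V$3,394.62 trillion

Real GDP 2020 = 3910.6 / 1.152 = 3394.62.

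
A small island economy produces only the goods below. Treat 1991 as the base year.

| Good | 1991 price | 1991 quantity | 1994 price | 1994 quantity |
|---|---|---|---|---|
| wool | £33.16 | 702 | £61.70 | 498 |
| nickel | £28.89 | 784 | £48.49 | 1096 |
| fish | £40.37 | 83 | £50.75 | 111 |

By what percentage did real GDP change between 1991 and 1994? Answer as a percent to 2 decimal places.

Real GDP 1991 = Nominal GDP 1991 = 33.16·702 + 28.89·784 + 40.37·83 = 49278.79.
Real GDP 1994 (at 1991 prices) = 33.16·498 + 28.89·1096 + 40.37·111 = 52658.19.
Real growth = 52658.19/49278.79 − 1 = 0.0686.

6.86%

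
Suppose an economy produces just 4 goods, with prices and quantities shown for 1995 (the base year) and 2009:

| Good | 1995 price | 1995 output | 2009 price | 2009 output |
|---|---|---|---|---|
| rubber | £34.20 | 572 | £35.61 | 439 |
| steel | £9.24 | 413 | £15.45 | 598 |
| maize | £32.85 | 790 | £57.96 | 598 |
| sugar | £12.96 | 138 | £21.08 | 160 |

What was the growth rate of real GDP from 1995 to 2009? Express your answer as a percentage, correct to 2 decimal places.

-17.33%

Real GDP 1995 = Nominal GDP 1995 = 34.20·572 + 9.24·413 + 32.85·790 + 12.96·138 = 51118.50.
Real GDP 2009 (at 1995 prices) = 34.20·439 + 9.24·598 + 32.85·598 + 12.96·160 = 42257.22.
Real growth = 42257.22/51118.50 − 1 = -0.1733.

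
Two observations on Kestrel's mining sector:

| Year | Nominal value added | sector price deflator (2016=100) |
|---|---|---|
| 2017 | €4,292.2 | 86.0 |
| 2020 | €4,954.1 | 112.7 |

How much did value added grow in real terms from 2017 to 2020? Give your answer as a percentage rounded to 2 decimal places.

Real value added 2017 = 4292.2 / 0.860 = 4990.93.
Real value added 2020 = 4954.1 / 1.127 = 4395.83.
Real growth = 4395.83 / 4990.93 − 1 = -0.1192.

-11.92%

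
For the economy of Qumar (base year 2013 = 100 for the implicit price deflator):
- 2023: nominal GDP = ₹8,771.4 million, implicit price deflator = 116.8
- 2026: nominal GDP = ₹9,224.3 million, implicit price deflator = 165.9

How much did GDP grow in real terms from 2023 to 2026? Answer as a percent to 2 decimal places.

Real GDP 2023 = 8771.4 / 1.168 = 7509.76.
Real GDP 2026 = 9224.3 / 1.659 = 5560.16.
Real growth = 5560.16 / 7509.76 − 1 = -0.2596.

-25.96%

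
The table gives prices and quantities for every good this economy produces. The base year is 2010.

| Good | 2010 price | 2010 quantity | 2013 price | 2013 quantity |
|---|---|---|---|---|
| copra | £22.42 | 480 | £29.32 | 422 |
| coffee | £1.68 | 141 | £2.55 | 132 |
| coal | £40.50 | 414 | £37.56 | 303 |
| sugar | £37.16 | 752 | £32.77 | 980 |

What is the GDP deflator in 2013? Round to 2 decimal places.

Nominal GDP 2013 = 29.32·422 + 2.55·132 + 37.56·303 + 32.77·980 = 56204.92.
Real GDP 2013 (at 2010 prices) = 22.42·422 + 1.68·132 + 40.50·303 + 37.16·980 = 58371.30.
Deflator = Nominal/Real × 100 = 56204.92/58371.30 × 100 = 96.289.

96.29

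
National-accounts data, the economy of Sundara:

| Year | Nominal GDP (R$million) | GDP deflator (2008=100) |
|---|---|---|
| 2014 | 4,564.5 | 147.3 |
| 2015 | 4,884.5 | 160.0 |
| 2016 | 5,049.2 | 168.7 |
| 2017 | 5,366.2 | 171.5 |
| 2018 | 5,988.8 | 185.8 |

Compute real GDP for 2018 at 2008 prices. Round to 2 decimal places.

Real GDP 2018 = 5988.8 / 1.858 = 3223.25.

R$3,223.25 million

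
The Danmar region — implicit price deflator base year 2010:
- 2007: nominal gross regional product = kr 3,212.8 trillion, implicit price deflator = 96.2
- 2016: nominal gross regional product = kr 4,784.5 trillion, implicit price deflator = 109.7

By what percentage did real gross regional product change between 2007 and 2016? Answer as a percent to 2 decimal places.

Deflate each year: 2007 → 3212.8/0.962 = 3339.71; 2016 → 4784.5/1.097 = 4361.44.
So real gross regional product changed by 4361.44/3339.71 − 1 = 0.3059, i.e. 30.59%.

30.59%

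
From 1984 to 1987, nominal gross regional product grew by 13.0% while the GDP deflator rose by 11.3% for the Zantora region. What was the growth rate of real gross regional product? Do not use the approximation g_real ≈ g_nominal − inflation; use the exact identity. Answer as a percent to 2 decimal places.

1.53%

(1 + g_nom) = (1 + g_real)(1 + π), so g_real = 1.1300 / 1.1130 − 1 = 0.01527.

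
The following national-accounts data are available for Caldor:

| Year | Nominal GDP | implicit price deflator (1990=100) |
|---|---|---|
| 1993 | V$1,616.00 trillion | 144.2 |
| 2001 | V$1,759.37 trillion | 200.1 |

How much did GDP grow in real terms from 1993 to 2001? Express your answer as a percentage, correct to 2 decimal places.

-21.54%

Deflate each year: 1993 → 1616.00/1.442 = 1120.67; 2001 → 1759.37/2.001 = 879.25.
So real GDP changed by 879.25/1120.67 − 1 = -0.2154, i.e. -21.54%.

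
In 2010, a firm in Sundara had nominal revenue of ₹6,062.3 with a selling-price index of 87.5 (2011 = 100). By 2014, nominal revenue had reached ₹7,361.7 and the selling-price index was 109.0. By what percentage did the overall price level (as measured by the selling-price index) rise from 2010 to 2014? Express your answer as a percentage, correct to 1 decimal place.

Price-level change = 109.0 / 87.5 − 1 = 0.2457.

24.6%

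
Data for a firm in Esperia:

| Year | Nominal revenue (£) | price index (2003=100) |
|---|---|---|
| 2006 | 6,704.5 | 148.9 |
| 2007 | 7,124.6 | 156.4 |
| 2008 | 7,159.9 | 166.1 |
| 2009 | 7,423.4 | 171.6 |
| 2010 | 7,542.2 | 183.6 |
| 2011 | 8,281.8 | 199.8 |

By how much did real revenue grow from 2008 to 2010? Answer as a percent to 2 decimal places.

Real revenue 2008 = 7159.9/1.661 = 4310.60.
Real revenue 2010 = 7542.2/1.836 = 4107.95.
Change = 4107.95/4310.60 − 1 = -0.0470.

-4.70%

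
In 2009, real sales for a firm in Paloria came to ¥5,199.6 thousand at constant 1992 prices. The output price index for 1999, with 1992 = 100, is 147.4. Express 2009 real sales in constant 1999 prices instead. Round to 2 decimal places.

Real sales in 1999 prices = Real sales in 1992 prices × (P_1999/P_1992) = 5199.6 × 1.474 = 7664.21.

¥7,664.21 thousand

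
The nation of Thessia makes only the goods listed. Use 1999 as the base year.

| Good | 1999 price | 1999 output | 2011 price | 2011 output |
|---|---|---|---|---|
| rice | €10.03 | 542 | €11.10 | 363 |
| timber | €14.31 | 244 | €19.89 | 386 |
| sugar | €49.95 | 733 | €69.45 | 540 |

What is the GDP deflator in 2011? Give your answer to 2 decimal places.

Nominal GDP 2011 = 11.10·363 + 19.89·386 + 69.45·540 = 49209.84.
Real GDP 2011 (at 1999 prices) = 10.03·363 + 14.31·386 + 49.95·540 = 36137.55.
Deflator = Nominal/Real × 100 = 49209.84/36137.55 × 100 = 136.174.

136.17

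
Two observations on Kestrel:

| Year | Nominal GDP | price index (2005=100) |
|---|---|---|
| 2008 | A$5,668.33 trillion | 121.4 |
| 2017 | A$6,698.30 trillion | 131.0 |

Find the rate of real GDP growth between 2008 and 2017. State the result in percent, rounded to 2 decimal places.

Real GDP 2008 = 5668.33 / 1.214 = 4669.14.
Real GDP 2017 = 6698.30 / 1.310 = 5113.21.
Real growth = 5113.21 / 4669.14 − 1 = 0.0951.

9.51%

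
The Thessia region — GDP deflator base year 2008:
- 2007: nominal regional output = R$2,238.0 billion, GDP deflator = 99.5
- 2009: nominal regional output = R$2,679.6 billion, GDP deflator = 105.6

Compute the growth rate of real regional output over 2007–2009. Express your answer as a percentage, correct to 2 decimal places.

12.82%

Real regional output 2007 = 2238.0 / 0.995 = 2249.25.
Real regional output 2009 = 2679.6 / 1.056 = 2537.50.
Real growth = 2537.50 / 2249.25 − 1 = 0.1282.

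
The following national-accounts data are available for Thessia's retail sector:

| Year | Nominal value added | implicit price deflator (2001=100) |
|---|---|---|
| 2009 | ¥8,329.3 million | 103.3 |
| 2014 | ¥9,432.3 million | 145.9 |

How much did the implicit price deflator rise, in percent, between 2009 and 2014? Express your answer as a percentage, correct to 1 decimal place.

41.2%

Price-level change = 145.9 / 103.3 − 1 = 0.4124.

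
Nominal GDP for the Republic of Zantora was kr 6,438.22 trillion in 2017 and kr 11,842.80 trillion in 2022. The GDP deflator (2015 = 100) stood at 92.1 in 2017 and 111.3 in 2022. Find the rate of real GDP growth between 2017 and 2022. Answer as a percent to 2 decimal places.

Deflate each year: 2017 → 6438.22/0.921 = 6990.47; 2022 → 11842.80/1.113 = 10640.43.
So real GDP changed by 10640.43/6990.47 − 1 = 0.5221, i.e. 52.21%.

52.21%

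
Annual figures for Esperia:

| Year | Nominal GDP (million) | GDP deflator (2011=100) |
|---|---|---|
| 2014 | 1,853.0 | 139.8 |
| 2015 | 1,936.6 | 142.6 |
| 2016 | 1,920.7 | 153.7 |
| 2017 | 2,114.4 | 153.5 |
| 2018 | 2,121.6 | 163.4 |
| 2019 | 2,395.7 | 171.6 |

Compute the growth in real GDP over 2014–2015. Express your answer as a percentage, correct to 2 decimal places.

Real GDP 2014 = 1853.0/1.398 = 1325.46.
Real GDP 2015 = 1936.6/1.426 = 1358.06.
Change = 1358.06/1325.46 − 1 = 0.0246.

2.46%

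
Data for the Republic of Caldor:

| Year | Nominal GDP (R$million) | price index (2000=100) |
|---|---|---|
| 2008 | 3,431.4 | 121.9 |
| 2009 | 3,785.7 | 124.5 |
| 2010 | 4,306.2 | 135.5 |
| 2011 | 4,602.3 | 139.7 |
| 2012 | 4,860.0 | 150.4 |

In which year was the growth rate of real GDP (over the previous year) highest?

2009

2009: real = 3785.7/1.245 = 3040.72; growth vs 2008 (2814.93) = 8.02%.
2010: real = 4306.2/1.355 = 3178.01; growth vs 2009 (3040.72) = 4.52%.
2011: real = 4602.3/1.397 = 3294.42; growth vs 2010 (3178.01) = 3.66%.
2012: real = 4860.0/1.504 = 3231.38; growth vs 2011 (3294.42) = -1.91%.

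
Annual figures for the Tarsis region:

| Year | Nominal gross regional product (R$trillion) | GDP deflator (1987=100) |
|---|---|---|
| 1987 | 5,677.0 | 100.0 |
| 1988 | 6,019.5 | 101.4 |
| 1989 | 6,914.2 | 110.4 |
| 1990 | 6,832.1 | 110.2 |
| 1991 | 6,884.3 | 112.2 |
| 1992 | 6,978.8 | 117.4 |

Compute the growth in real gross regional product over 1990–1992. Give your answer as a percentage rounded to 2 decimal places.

-4.12%

Real gross regional product 1990 = 6832.1/1.102 = 6199.73.
Real gross regional product 1992 = 6978.8/1.174 = 5944.46.
Change = 5944.46/6199.73 − 1 = -0.0412.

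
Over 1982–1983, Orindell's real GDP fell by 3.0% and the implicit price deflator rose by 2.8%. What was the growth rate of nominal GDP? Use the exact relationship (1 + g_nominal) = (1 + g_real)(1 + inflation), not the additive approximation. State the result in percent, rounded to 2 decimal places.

-0.28%

(1 + g_nom) = (1 + g_real)(1 + π) = 0.9700 × 1.0280 = 0.99716.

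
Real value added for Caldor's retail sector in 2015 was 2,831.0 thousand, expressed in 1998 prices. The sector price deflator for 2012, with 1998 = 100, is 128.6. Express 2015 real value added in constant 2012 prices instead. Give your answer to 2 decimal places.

Real value added in 2012 prices = Real value added in 1998 prices × (P_2012/P_1998) = 2831.0 × 1.286 = 3640.67.

3,640.67 thousand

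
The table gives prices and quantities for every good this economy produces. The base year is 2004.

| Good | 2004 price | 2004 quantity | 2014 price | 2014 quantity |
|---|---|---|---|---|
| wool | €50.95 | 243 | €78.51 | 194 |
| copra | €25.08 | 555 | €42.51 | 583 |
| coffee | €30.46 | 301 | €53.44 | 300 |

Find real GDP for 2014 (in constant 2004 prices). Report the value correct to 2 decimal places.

Real GDP 2014 = Σ (p_2004 × q_2014) = 50.95·194 + 25.08·583 + 30.46·300 = 33643.94.

€33643.94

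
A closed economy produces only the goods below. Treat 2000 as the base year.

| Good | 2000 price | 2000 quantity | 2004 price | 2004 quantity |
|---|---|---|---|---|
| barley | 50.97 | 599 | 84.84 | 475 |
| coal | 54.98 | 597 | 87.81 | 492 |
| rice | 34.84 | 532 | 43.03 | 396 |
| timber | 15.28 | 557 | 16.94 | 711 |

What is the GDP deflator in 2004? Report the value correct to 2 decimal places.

Nominal GDP 2004 = 84.84·475 + 87.81·492 + 43.03·396 + 16.94·711 = 112585.74.
Real GDP 2004 (at 2000 prices) = 50.97·475 + 54.98·492 + 34.84·396 + 15.28·711 = 75921.63.
Deflator = Nominal/Real × 100 = 112585.74/75921.63 × 100 = 148.292.

148.29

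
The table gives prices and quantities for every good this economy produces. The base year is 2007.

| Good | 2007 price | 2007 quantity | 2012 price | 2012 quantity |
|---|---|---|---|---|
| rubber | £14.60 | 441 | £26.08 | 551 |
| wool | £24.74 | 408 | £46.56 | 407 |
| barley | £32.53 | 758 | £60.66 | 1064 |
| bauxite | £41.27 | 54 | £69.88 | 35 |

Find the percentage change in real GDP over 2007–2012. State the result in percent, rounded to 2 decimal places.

Real GDP 2007 = Nominal GDP 2007 = 14.60·441 + 24.74·408 + 32.53·758 + 41.27·54 = 43418.84.
Real GDP 2012 (at 2007 prices) = 14.60·551 + 24.74·407 + 32.53·1064 + 41.27·35 = 54170.15.
Real growth = 54170.15/43418.84 − 1 = 0.2476.

24.76%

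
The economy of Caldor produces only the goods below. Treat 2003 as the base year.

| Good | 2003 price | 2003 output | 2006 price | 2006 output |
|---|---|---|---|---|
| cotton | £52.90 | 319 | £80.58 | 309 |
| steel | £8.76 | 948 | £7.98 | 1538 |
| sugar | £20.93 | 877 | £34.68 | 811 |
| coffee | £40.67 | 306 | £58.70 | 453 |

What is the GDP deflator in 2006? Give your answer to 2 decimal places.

140.90

Nominal GDP 2006 = 80.58·309 + 7.98·1538 + 34.68·811 + 58.70·453 = 91889.04.
Real GDP 2006 (at 2003 prices) = 52.90·309 + 8.76·1538 + 20.93·811 + 40.67·453 = 65216.72.
Deflator = Nominal/Real × 100 = 91889.04/65216.72 × 100 = 140.898.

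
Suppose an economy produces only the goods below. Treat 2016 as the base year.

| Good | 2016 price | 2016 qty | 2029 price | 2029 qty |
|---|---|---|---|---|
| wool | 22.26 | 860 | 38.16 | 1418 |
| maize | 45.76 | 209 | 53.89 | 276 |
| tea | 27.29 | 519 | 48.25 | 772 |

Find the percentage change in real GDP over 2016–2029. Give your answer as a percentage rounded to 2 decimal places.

Real GDP 2016 = Nominal GDP 2016 = 22.26·860 + 45.76·209 + 27.29·519 = 42870.95.
Real GDP 2029 (at 2016 prices) = 22.26·1418 + 45.76·276 + 27.29·772 = 65262.32.
Real growth = 65262.32/42870.95 − 1 = 0.5223.

52.23%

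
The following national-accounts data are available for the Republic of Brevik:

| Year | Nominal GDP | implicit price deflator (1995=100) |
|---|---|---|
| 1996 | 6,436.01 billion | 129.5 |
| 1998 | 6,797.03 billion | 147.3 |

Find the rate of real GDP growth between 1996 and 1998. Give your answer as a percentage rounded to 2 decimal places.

-7.15%

Real GDP 1996 = 6436.01 / 1.295 = 4969.89.
Real GDP 1998 = 6797.03 / 1.473 = 4614.41.
Real growth = 4614.41 / 4969.89 − 1 = -0.0715.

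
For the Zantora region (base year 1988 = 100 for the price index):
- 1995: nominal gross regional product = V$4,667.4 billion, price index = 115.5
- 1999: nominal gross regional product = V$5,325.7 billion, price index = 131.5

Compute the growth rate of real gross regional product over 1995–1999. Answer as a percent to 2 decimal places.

0.22%

Deflate each year: 1995 → 4667.4/1.155 = 4041.04; 1999 → 5325.7/1.315 = 4049.96.
So real gross regional product changed by 4049.96/4041.04 − 1 = 0.0022, i.e. 0.22%.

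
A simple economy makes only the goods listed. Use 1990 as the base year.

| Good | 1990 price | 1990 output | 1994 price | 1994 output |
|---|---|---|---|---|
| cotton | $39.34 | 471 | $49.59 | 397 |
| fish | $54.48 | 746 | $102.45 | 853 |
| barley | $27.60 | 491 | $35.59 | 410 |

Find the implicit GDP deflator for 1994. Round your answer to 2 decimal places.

Nominal GDP 1994 = 49.59·397 + 102.45·853 + 35.59·410 = 121668.98.
Real GDP 1994 (at 1990 prices) = 39.34·397 + 54.48·853 + 27.60·410 = 73405.42.
Deflator = Nominal/Real × 100 = 121668.98/73405.42 × 100 = 165.749.

165.75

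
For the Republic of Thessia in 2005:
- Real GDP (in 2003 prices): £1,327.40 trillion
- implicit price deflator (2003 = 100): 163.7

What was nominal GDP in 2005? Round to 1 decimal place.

Nominal GDP = Real × (implicit price deflator/100) = 1327.40 × 1.637 = 2172.95.

£2,173.0 trillion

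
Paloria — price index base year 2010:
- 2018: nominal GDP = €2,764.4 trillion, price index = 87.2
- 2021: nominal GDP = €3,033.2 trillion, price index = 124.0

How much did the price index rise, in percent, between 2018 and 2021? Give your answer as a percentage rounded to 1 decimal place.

42.2%

Price-level change = 124.0 / 87.2 − 1 = 0.4220.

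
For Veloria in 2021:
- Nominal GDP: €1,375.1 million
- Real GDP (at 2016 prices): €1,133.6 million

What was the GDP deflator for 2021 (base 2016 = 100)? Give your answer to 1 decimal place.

GDP deflator = (Nominal / Real) × 100 = 1375.1 / 1133.6 × 100 = 121.30.

121.3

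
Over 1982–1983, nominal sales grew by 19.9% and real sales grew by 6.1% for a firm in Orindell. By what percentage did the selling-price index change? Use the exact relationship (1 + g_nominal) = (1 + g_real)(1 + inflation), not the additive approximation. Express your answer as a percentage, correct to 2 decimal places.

(1 + g_nom) = (1 + g_real)(1 + π), so π = 1.1990 / 1.0610 − 1 = 0.13007.

13.01%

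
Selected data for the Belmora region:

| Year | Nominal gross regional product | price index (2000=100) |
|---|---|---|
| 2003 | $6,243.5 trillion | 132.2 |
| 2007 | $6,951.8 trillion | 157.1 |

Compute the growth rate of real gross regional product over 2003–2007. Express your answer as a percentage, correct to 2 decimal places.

-6.30%

Deflate each year: 2003 → 6243.5/1.322 = 4722.77; 2007 → 6951.8/1.571 = 4425.08.
So real gross regional product changed by 4425.08/4722.77 − 1 = -0.0630, i.e. -6.30%.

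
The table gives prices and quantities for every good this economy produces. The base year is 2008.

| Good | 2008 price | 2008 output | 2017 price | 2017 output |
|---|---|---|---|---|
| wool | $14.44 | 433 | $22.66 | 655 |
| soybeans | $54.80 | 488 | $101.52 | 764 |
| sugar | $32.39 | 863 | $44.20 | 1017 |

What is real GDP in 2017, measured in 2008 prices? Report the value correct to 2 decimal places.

Real GDP 2017 = Σ (p_2008 × q_2017) = 14.44·655 + 54.80·764 + 32.39·1017 = 84266.03.

$84266.03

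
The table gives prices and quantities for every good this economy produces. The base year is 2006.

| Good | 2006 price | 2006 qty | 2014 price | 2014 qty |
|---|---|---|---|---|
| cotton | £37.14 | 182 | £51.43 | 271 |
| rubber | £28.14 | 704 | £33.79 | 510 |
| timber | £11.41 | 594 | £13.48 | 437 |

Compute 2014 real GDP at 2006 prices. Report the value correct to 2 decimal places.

Real GDP 2014 = Σ (p_2006 × q_2014) = 37.14·271 + 28.14·510 + 11.41·437 = 29402.51.

£29402.51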